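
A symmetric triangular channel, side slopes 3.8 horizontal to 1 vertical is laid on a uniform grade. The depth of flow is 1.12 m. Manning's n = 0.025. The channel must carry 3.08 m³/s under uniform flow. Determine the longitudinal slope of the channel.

S = 0.000591

For a triangular section with side slope z = 3.8: A = zy² = 3.8×1.12² = 4.767 m²; P = 2y√(1+z²) = 2×1.12×3.929 = 8.802 m.
Hydraulic radius R = A/P = 4.767/8.802 = 0.5416 m.
From Manning's equation, S = [nQ / (1 A R^(2/3))]² = [0.025 × 3.08 / (1 × 4.767 × 0.5416^(2/3))]² = 0.000591.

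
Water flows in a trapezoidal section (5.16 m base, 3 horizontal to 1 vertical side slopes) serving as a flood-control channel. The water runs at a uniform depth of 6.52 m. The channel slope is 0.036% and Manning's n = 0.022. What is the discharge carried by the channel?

Q = 319 m³/s

With bottom width b = 5.16 m and side slope z = 3: A = (b + zy)y = (5.16 + 3×6.52)×6.52 = 161.2 m²; P = b + 2y√(1+z²) = 5.16 + 2×6.52×3.162 = 46.4 m.
Hydraulic radius R = A/P = 161.2/46.4 = 3.474 m.
Manning's equation: Q = (1/n) A R^(2/3) S^(1/2) = (1/0.022) × 161.2 × 3.474^(2/3) × 0.00036^(1/2) = 319 m³/s.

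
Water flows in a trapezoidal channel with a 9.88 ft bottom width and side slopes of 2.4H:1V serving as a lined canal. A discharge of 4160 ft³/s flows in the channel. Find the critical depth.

y_c = 9.49 ft

At critical depth, Q² T / (g A³) = 1, i.e. A³/T = Q²/g = 4160²/32.2 = 537400.
At y = 8.24 ft: A³/T = 295200 — short.
At y = 9.49 ft: A³/T = 536900 — matches.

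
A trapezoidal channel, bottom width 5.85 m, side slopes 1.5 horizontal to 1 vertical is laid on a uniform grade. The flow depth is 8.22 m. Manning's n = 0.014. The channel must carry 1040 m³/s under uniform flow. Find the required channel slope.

S = 0.0014

With bottom width b = 5.85 m and side slope z = 1.5: A = (b + zy)y = (5.85 + 1.5×8.22)×8.22 = 149.4 m²; P = b + 2y√(1+z²) = 5.85 + 2×8.22×1.803 = 35.49 m.
Hydraulic radius R = A/P = 149.4/35.49 = 4.211 m.
From Manning's equation, S = [nQ / (1 A R^(2/3))]² = [0.014 × 1040 / (1 × 149.4 × 4.211^(2/3))]² = 0.0014.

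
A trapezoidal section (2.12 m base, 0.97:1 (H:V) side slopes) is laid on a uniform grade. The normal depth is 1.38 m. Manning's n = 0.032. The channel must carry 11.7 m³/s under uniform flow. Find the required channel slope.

With bottom width b = 2.12 m and side slope z = 0.97: A = (b + zy)y = (2.12 + 0.97×1.38)×1.38 = 4.773 m²; P = b + 2y√(1+z²) = 2.12 + 2×1.38×1.393 = 5.965 m.
Hydraulic radius R = A/P = 4.773/5.965 = 0.8001 m.
From Manning's equation, S = [nQ / (1 A R^(2/3))]² = [0.032 × 11.7 / (1 × 4.773 × 0.8001^(2/3))]² = 0.00828.

S = 0.00828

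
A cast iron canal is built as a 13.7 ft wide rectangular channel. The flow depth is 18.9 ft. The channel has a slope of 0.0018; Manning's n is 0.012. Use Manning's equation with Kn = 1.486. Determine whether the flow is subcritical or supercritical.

Flow area A = b·y = 13.7 × 18.9 = 258.9 ft². Wetted perimeter P = b + 2y = 13.7 + 2×18.9 = 51.5 ft.
Hydraulic radius R = A/P = 258.9/51.5 = 5.028 ft.
V = (1.486/n) R^(2/3) √S = (1.486/0.012) × 5.028^(2/3) × √0.0018 = 15.42 ft/s. Hydraulic depth D_h = A/T = 258.9/13.7 = 18.9 ft.
Froude number Fr = V/√(g·D_h) = 15.42/√(32.2×18.9) = 0.625, which is less than 1, so the flow is subcritical.

subcritical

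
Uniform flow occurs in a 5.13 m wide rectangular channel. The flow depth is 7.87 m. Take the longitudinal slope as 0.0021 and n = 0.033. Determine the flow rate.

Q = 87 m³/s

Flow area A = b·y = 5.13 × 7.87 = 40.37 m². Wetted perimeter P = b + 2y = 5.13 + 2×7.87 = 20.87 m.
Hydraulic radius R = A/P = 40.37/20.87 = 1.935 m.
Manning's equation: Q = (1/n) A R^(2/3) S^(1/2) = (1/0.033) × 40.37 × 1.935^(2/3) × 0.0021^(1/2) = 87 m³/s.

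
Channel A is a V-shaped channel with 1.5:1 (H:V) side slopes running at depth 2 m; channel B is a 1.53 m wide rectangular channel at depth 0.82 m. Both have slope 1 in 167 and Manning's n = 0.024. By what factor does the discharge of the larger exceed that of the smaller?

7.85

Channel A: For a triangular section with side slope z = 1.5: A = zy² = 1.5×2² = 6 m²; P = 2y√(1+z²) = 2×2×1.803 = 7.211 m. Hydraulic radius R = A/P = 6/7.211 = 0.8321 m. Q_A = (1/0.024)·6·0.8321^(2/3)·√0.005988 = 17.11 m³/s.
Channel B: Flow area A = b·y = 1.53 × 0.82 = 1.255 m². Wetted perimeter P = b + 2y = 1.53 + 2×0.82 = 3.17 m. Hydraulic radius R = A/P = 1.255/3.17 = 0.3958 m. Q_B = (1/0.024)·1.255·0.3958^(2/3)·√0.005988 = 2.181 m³/s.
The larger discharge is 17.11 m³/s and the smaller is 2.181 m³/s; the ratio is 7.85.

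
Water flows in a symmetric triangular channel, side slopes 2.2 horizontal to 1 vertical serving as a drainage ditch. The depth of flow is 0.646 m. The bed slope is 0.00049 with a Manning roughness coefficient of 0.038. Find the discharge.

Q = 0.236 m³/s

For a triangular section with side slope z = 2.2: A = zy² = 2.2×0.646² = 0.9181 m²; P = 2y√(1+z²) = 2×0.646×2.417 = 3.122 m.
Hydraulic radius R = A/P = 0.9181/3.122 = 0.294 m.
Manning's equation: Q = (1/n) A R^(2/3) S^(1/2) = (1/0.038) × 0.9181 × 0.294^(2/3) × 0.00049^(1/2) = 0.236 m³/s.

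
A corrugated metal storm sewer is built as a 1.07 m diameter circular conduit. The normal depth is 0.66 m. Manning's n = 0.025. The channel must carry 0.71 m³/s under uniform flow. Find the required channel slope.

For a circular section of diameter D = 1.07 m at depth y = 0.66 m, the central angle is θ = 2 arccos(1 − 2y/D) = 3.613 rad. Then A = (D²/8)(θ − sin θ) = 0.5821 m² and P = Dθ/2 = 1.933 m.
Hydraulic radius R = A/P = 0.5821/1.933 = 0.3011 m.
From Manning's equation, S = [nQ / (1 A R^(2/3))]² = [0.025 × 0.71 / (1 × 0.5821 × 0.3011^(2/3))]² = 0.00461.

S = 0.00461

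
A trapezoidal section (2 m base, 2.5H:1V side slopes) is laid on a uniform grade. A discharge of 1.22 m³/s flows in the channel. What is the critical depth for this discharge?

At critical depth, Q² T / (g A³) = 1, i.e. A³/T = Q²/g = 1.22²/9.81 = 0.1517.
Try y = 0.343 m: A³/T = 0.2534 — too large.
Try y = 0.295 m: A³/T = 0.1516 — ≈ 0.1517.

y_c = 0.295 m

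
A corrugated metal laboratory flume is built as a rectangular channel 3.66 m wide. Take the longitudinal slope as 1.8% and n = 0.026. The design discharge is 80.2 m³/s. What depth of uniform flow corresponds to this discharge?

y_n = 3.71 m

Manning's equation rearranged: A R^(2/3) = nQ / (1·√S) = 0.026 × 80.2 / (√0.018) = 15.54.
At y = 4.5 m: A R^(2/3) = 19.63 — too large.
At y = 2.99 m: A R^(2/3) = 11.91 — too small.
At y = 3.71 m: A R^(2/3) = 15.55 — matches.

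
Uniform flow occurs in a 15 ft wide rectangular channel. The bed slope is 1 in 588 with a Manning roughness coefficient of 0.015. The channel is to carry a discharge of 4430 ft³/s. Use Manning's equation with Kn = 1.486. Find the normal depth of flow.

Manning's equation rearranged: A R^(2/3) = nQ / (1.486·√S) = 0.015 × 4430 / (1.486 × √0.001701) = 1084.
Try y = 20.5 ft: A R^(2/3) = 957.1 — short.
Try y = 22.8 ft: A R^(2/3) = 1084 — matches.

y_n = 22.8 ft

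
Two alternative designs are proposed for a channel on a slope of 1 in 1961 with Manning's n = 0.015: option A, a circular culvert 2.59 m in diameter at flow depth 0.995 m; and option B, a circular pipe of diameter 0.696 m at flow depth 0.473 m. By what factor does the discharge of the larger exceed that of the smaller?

12.9

Channel A: For a circular section of diameter D = 2.59 m at depth y = 0.995 m, the central angle is θ = 2 arccos(1 − 2y/D) = 2.674 rad. Then A = (D²/8)(θ − sin θ) = 1.864 m² and P = Dθ/2 = 3.463 m. Hydraulic radius R = A/P = 1.864/3.463 = 0.5384 m. Q_A = (1/0.015)·1.864·0.5384^(2/3)·√0.0005099 = 1.857 m³/s.
Channel B: For a circular section of diameter D = 0.696 m at depth y = 0.473 m, the central angle is θ = 2 arccos(1 − 2y/D) = 3.876 rad. Then A = (D²/8)(θ − sin θ) = 0.2753 m² and P = Dθ/2 = 1.349 m. Hydraulic radius R = A/P = 0.2753/1.349 = 0.2041 m. Q_B = (1/0.015)·0.2753·0.2041^(2/3)·√0.0005099 = 0.1437 m³/s.
The larger discharge is 1.857 m³/s and the smaller is 0.1437 m³/s; the ratio is 12.9.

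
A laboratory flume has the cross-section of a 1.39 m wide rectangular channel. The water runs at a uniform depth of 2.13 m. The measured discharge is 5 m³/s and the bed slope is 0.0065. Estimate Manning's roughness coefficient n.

n = 0.031

Flow area A = b·y = 1.39 × 2.13 = 2.961 m². Wetted perimeter P = b + 2y = 1.39 + 2×2.13 = 5.65 m.
Hydraulic radius R = A/P = 2.961/5.65 = 0.524 m.
Rearranging Manning's equation: n = (1/Q) A R^(2/3) S^(1/2) = (1/5) × 2.961 × 0.524^(2/3) × √0.0065 = 0.031.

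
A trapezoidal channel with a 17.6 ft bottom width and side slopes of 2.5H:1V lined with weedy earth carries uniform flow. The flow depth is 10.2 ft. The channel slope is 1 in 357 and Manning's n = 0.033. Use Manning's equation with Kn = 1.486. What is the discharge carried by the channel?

Q = 3480 ft³/s

With bottom width b = 17.6 ft and side slope z = 2.5: A = (b + zy)y = (17.6 + 2.5×10.2)×10.2 = 439.6 ft²; P = b + 2y√(1+z²) = 17.6 + 2×10.2×2.693 = 72.53 ft.
Hydraulic radius R = A/P = 439.6/72.53 = 6.061 ft.
Manning's equation: Q = (1.486/n) A R^(2/3) S^(1/2) = (1.486/0.033) × 439.6 × 6.061^(2/3) × 0.002801^(1/2) = 3480 ft³/s.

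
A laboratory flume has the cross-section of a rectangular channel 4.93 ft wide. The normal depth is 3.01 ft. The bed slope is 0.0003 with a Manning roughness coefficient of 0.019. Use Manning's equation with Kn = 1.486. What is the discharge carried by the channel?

Flow area A = b·y = 4.93 × 3.01 = 14.84 ft². Wetted perimeter P = b + 2y = 4.93 + 2×3.01 = 10.95 ft.
Hydraulic radius R = A/P = 14.84/10.95 = 1.355 ft.
Manning's equation: Q = (1.486/n) A R^(2/3) S^(1/2) = (1.486/0.019) × 14.84 × 1.355^(2/3) × 0.0003^(1/2) = 24.6 ft³/s.

Q = 24.6 ft³/s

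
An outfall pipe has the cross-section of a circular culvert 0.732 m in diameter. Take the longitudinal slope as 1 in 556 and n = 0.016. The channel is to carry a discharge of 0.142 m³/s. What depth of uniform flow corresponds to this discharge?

y_n = 0.32 m

Manning's equation rearranged: A R^(2/3) = nQ / (1·√S) = 0.016 × 0.142 / (√0.001799) = 0.05357.
Trying y = 0.354 m: A R^(2/3) = 0.06407 — too large.
Trying y = 0.226 m: A R^(2/3) = 0.02808 — too small.
Trying y = 0.32 m: A R^(2/3) = 0.05367 — ≈ 0.05357.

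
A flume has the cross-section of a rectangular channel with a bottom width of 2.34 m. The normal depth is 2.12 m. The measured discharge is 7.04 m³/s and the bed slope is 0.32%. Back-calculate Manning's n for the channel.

n = 0.033

Flow area A = b·y = 2.34 × 2.12 = 4.961 m². Wetted perimeter P = b + 2y = 2.34 + 2×2.12 = 6.58 m.
Hydraulic radius R = A/P = 4.961/6.58 = 0.7539 m.
Rearranging Manning's equation: n = (1/Q) A R^(2/3) S^(1/2) = (1/7.04) × 4.961 × 0.7539^(2/3) × √0.0032 = 0.033.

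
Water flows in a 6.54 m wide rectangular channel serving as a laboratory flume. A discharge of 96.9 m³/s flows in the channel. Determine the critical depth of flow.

For a rectangular channel, critical depth y_c = (q²/g)^(1/3) where q = Q/b = 96.9/6.54 = 14.82 m²/s.
So y_c = (14.82²/9.81)^(1/3) = 2.82 m.

y_c = 2.82 m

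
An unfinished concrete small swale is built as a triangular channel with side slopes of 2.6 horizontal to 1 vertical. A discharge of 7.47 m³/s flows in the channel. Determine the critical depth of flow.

At critical depth, Q² T / (g A³) = 1, i.e. A³/T = Q²/g = 7.47²/9.81 = 5.688.
Try y = 0.92 m: A³/T = 2.228 — low.
Try y = 1.24 m: A³/T = 9.909 — high.
Try y = 1.11 m: A³/T = 5.695 — close enough.

y_c = 1.11 m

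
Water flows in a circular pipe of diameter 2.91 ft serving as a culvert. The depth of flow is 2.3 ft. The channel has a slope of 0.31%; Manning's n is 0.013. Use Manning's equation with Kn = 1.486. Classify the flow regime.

subcritical

For a circular section of diameter D = 2.91 ft at depth y = 2.3 ft, the central angle is θ = 2 arccos(1 − 2y/D) = 4.381 rad. Then A = (D²/8)(θ − sin θ) = 5.638 ft² and P = Dθ/2 = 6.374 ft.
Hydraulic radius R = A/P = 5.638/6.374 = 0.8845 ft.
V = (1.486/n) R^(2/3) √S = (1.486/0.013) × 0.8845^(2/3) × √0.0031 = 5.864 ft/s. Hydraulic depth D_h = A/T = 5.638/2.369 = 2.38 ft.
Froude number Fr = V/√(g·D_h) = 5.864/√(32.2×2.38) = 0.67, which is less than 1, so the flow is subcritical.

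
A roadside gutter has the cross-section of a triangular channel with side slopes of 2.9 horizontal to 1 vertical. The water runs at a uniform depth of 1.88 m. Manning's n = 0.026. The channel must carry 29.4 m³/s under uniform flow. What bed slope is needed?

For a triangular section with side slope z = 2.9: A = zy² = 2.9×1.88² = 10.25 m²; P = 2y√(1+z²) = 2×1.88×3.068 = 11.53 m.
Hydraulic radius R = A/P = 10.25/11.53 = 0.8887 m.
From Manning's equation, S = [nQ / (1 A R^(2/3))]² = [0.026 × 29.4 / (1 × 10.25 × 0.8887^(2/3))]² = 0.00651.

S = 0.00651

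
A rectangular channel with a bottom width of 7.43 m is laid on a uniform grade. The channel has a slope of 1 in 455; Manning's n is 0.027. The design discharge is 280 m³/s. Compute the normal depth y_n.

y_n = 11 m

Manning's equation rearranged: A R^(2/3) = nQ / (1·√S) = 0.027 × 280 / (√0.002198) = 161.3.
At y = 8.7 m: A R^(2/3) = 122.3 — short.
At y = 14 m: A R^(2/3) = 213.3 — over.
At y = 11 m: A R^(2/3) = 161.5 — close enough.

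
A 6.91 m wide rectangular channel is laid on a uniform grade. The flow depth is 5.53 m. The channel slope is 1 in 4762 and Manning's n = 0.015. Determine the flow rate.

Q = 61 m³/s

Flow area A = b·y = 6.91 × 5.53 = 38.21 m². Wetted perimeter P = b + 2y = 6.91 + 2×5.53 = 17.97 m.
Hydraulic radius R = A/P = 38.21/17.97 = 2.126 m.
Manning's equation: Q = (1/n) A R^(2/3) S^(1/2) = (1/0.015) × 38.21 × 2.126^(2/3) × 0.00021^(1/2) = 61 m³/s.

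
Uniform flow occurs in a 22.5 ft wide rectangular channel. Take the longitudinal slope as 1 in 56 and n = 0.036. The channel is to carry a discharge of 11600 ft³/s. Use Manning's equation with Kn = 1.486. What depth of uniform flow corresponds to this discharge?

y_n = 24 ft

Manning's equation rearranged: A R^(2/3) = nQ / (1.486·√S) = 0.036 × 11600 / (1.486 × √0.01786) = 2103.
Try y = 19.9 ft: A R^(2/3) = 1668 — low.
Try y = 30.2 ft: A R^(2/3) = 2762 — high.
Try y = 24 ft: A R^(2/3) = 2098 — ≈ 2103.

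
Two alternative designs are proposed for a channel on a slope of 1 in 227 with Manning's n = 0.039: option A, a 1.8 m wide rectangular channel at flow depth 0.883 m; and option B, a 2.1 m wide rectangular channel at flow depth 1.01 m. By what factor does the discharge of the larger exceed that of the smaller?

1.47

Channel A: Flow area A = b·y = 1.8 × 0.883 = 1.589 m². Wetted perimeter P = b + 2y = 1.8 + 2×0.883 = 3.566 m. Hydraulic radius R = A/P = 1.589/3.566 = 0.4457 m. Q_A = (1/0.039)·1.589·0.4457^(2/3)·√0.004405 = 1.578 m³/s.
Channel B: Flow area A = b·y = 2.1 × 1.01 = 2.121 m². Wetted perimeter P = b + 2y = 2.1 + 2×1.01 = 4.12 m. Hydraulic radius R = A/P = 2.121/4.12 = 0.5148 m. Q_B = (1/0.039)·2.121·0.5148^(2/3)·√0.004405 = 2.319 m³/s.
The larger discharge is 2.319 m³/s and the smaller is 1.578 m³/s; the ratio is 1.47.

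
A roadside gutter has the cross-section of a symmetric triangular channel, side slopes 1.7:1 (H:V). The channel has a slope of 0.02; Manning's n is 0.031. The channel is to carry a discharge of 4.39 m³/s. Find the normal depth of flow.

y_n = 0.997 m

Manning's equation rearranged: A R^(2/3) = nQ / (1·√S) = 0.031 × 4.39 / (√0.02) = 0.9623.
At y = 0.76 m: A R^(2/3) = 0.4666 — low.
At y = 1.15 m: A R^(2/3) = 1.408 — high.
At y = 0.997 m: A R^(2/3) = 0.9622 — ≈ 0.9623.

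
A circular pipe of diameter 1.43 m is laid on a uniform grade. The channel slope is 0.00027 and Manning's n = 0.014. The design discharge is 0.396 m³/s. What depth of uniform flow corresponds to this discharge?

y_n = 0.644 m

Manning's equation rearranged: A R^(2/3) = nQ / (1·√S) = 0.014 × 0.396 / (√0.00027) = 0.3374.
Trying y = 0.767 m: A R^(2/3) = 0.4548 — high.
Trying y = 0.644 m: A R^(2/3) = 0.3374 — close enough.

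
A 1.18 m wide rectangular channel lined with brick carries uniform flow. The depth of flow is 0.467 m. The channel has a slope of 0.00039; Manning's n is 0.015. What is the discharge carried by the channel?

Flow area A = b·y = 1.18 × 0.467 = 0.5511 m². Wetted perimeter P = b + 2y = 1.18 + 2×0.467 = 2.114 m.
Hydraulic radius R = A/P = 0.5511/2.114 = 0.2607 m.
Manning's equation: Q = (1/n) A R^(2/3) S^(1/2) = (1/0.015) × 0.5511 × 0.2607^(2/3) × 0.00039^(1/2) = 0.296 m³/s.

Q = 0.296 m³/s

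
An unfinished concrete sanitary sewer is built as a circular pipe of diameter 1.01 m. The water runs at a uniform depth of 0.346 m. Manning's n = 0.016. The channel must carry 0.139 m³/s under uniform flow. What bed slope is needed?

S = 0.000757

For a circular section of diameter D = 1.01 m at depth y = 0.346 m, the central angle is θ = 2 arccos(1 − 2y/D) = 2.501 rad. Then A = (D²/8)(θ − sin θ) = 0.2427 m² and P = Dθ/2 = 1.263 m.
Hydraulic radius R = A/P = 0.2427/1.263 = 0.1922 m.
From Manning's equation, S = [nQ / (1 A R^(2/3))]² = [0.016 × 0.139 / (1 × 0.2427 × 0.1922^(2/3))]² = 0.000757.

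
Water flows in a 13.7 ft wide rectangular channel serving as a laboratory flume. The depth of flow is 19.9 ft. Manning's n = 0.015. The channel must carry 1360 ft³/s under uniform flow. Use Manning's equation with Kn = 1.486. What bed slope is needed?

S = 0.000289

Flow area A = b·y = 13.7 × 19.9 = 272.6 ft². Wetted perimeter P = b + 2y = 13.7 + 2×19.9 = 53.5 ft.
Hydraulic radius R = A/P = 272.6/53.5 = 5.096 ft.
From Manning's equation, S = [nQ / (1.486 A R^(2/3))]² = [0.015 × 1360 / (1.486 × 272.6 × 5.096^(2/3))]² = 0.000289.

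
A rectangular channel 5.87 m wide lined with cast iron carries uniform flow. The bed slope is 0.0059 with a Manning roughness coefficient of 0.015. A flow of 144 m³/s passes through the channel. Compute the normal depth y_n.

y_n = 3.51 m

Manning's equation rearranged: A R^(2/3) = nQ / (1·√S) = 0.015 × 144 / (√0.0059) = 28.12.
Try y = 3.13 m: A R^(2/3) = 24.23 — too small.
Try y = 4.02 m: A R^(2/3) = 33.57 — too large.
Try y = 3.51 m: A R^(2/3) = 28.17 — ≈ 28.12.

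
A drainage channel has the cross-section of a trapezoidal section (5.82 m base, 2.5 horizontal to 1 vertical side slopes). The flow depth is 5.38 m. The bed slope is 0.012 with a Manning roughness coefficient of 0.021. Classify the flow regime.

With bottom width b = 5.82 m and side slope z = 2.5: A = (b + zy)y = (5.82 + 2.5×5.38)×5.38 = 103.7 m²; P = b + 2y√(1+z²) = 5.82 + 2×5.38×2.693 = 34.79 m.
Hydraulic radius R = A/P = 103.7/34.79 = 2.98 m.
V = (1/n) R^(2/3) √S = (1/0.021) × 2.98^(2/3) × √0.012 = 10.8 m/s. Hydraulic depth D_h = A/T = 103.7/32.72 = 3.168 m.
Froude number Fr = V/√(g·D_h) = 10.8/√(9.81×3.168) = 1.94, which is greater than 1, so the flow is supercritical.

supercritical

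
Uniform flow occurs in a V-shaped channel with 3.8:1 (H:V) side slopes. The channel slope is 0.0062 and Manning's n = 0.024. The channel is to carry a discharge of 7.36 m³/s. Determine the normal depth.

y_n = 0.984 m

Manning's equation rearranged: A R^(2/3) = nQ / (1·√S) = 0.024 × 7.36 / (√0.0062) = 2.243.
Try y = 1.17 m: A R^(2/3) = 3.558 — high.
Try y = 0.71 m: A R^(2/3) = 0.9392 — low.
Try y = 0.984 m: A R^(2/3) = 2.242 — ≈ 2.243.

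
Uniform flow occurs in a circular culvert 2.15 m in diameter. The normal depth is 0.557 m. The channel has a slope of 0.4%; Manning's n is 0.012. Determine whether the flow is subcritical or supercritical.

supercritical

For a circular section of diameter D = 2.15 m at depth y = 0.557 m, the central angle is θ = 2 arccos(1 − 2y/D) = 2.136 rad. Then A = (D²/8)(θ − sin θ) = 0.7463 m² and P = Dθ/2 = 2.296 m.
Hydraulic radius R = A/P = 0.7463/2.296 = 0.325 m.
V = (1/n) R^(2/3) √S = (1/0.012) × 0.325^(2/3) × √0.004 = 2.491 m/s. Hydraulic depth D_h = A/T = 0.7463/1.884 = 0.3961 m.
Froude number Fr = V/√(g·D_h) = 2.491/√(9.81×0.3961) = 1.26, which is greater than 1, so the flow is supercritical.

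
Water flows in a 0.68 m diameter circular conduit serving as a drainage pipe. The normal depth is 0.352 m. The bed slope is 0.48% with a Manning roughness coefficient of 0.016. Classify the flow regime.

subcritical

For a circular section of diameter D = 0.68 m at depth y = 0.352 m, the central angle is θ = 2 arccos(1 − 2y/D) = 3.212 rad. Then A = (D²/8)(θ − sin θ) = 0.1897 m² and P = Dθ/2 = 1.092 m.
Hydraulic radius R = A/P = 0.1897/1.092 = 0.1737 m.
V = (1/n) R^(2/3) √S = (1/0.016) × 0.1737^(2/3) × √0.0048 = 1.348 m/s. Hydraulic depth D_h = A/T = 0.1897/0.6796 = 0.2792 m.
Froude number Fr = V/√(g·D_h) = 1.348/√(9.81×0.2792) = 0.815, which is less than 1, so the flow is subcritical.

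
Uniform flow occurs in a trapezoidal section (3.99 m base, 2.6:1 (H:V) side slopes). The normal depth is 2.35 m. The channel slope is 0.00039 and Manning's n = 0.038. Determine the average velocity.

With bottom width b = 3.99 m and side slope z = 2.6: A = (b + zy)y = (3.99 + 2.6×2.35)×2.35 = 23.74 m²; P = b + 2y√(1+z²) = 3.99 + 2×2.35×2.786 = 17.08 m.
Hydraulic radius R = A/P = 23.74/17.08 = 1.389 m.
From Manning's equation, V = (1/n) R^(2/3) S^(1/2) = (1/0.038) × 1.389^(2/3) × 0.00039^(1/2) = 0.647 m/s.

V = 0.647 m/s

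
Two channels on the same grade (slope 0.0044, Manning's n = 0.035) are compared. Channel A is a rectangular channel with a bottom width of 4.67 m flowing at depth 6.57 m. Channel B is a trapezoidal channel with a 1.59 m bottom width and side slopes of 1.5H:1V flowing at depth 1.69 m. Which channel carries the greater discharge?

channel A

Channel A: Flow area A = b·y = 4.67 × 6.57 = 30.68 m². Wetted perimeter P = b + 2y = 4.67 + 2×6.57 = 17.81 m. Hydraulic radius R = A/P = 30.68/17.81 = 1.723 m. Q_A = (1/0.035)·30.68·1.723^(2/3)·√0.0044 = 83.56 m³/s.
Channel B: With bottom width b = 1.59 m and side slope z = 1.5: A = (b + zy)y = (1.59 + 1.5×1.69)×1.69 = 6.971 m²; P = b + 2y√(1+z²) = 1.59 + 2×1.69×1.803 = 7.683 m. Hydraulic radius R = A/P = 6.971/7.683 = 0.9073 m. Q_B = (1/0.035)·6.971·0.9073^(2/3)·√0.0044 = 12.38 m³/s.
Q_A = 83.56 m³/s vs Q_B = 12.38 m³/s, so channel A carries more.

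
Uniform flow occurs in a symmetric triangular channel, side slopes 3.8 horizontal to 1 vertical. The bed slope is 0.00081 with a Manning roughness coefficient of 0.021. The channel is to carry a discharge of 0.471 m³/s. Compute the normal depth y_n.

Manning's equation rearranged: A R^(2/3) = nQ / (1·√S) = 0.021 × 0.471 / (√0.00081) = 0.3475.
Trying y = 0.407 m: A R^(2/3) = 0.213 — too small.
Trying y = 0.565 m: A R^(2/3) = 0.5107 — too large.
Trying y = 0.489 m: A R^(2/3) = 0.3475 — close enough.

y_n = 0.489 m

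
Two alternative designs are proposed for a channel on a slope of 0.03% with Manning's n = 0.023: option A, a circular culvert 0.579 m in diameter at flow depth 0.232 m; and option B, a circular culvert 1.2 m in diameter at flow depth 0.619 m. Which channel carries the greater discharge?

channel B

Channel A: For a circular section of diameter D = 0.579 m at depth y = 0.232 m, the central angle is θ = 2 arccos(1 − 2y/D) = 2.742 rad. Then A = (D²/8)(θ − sin θ) = 0.09858 m² and P = Dθ/2 = 0.7937 m. Hydraulic radius R = A/P = 0.09858/0.7937 = 0.1242 m. Q_A = (1/0.023)·0.09858·0.1242^(2/3)·√0.0003 = 0.01848 m³/s.
Channel B: For a circular section of diameter D = 1.2 m at depth y = 0.619 m, the central angle is θ = 2 arccos(1 − 2y/D) = 3.205 rad. Then A = (D²/8)(θ − sin θ) = 0.5883 m² and P = Dθ/2 = 1.923 m. Hydraulic radius R = A/P = 0.5883/1.923 = 0.3059 m. Q_B = (1/0.023)·0.5883·0.3059^(2/3)·√0.0003 = 0.2011 m³/s.
Q_A = 0.01848 m³/s vs Q_B = 0.2011 m³/s, so channel B carries more.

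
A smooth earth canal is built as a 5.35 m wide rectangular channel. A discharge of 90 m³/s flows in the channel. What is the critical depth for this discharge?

y_c = 3.07 m

For a rectangular channel, critical depth y_c = (q²/g)^(1/3) where q = Q/b = 90/5.35 = 16.82 m²/s.
So y_c = (16.82²/9.81)^(1/3) = 3.07 m.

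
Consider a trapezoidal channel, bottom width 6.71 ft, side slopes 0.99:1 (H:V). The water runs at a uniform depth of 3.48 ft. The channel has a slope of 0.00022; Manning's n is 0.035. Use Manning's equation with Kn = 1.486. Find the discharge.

With bottom width b = 6.71 ft and side slope z = 0.99: A = (b + zy)y = (6.71 + 0.99×3.48)×3.48 = 35.34 ft²; P = b + 2y√(1+z²) = 6.71 + 2×3.48×1.407 = 16.5 ft.
Hydraulic radius R = A/P = 35.34/16.5 = 2.141 ft.
Manning's equation: Q = (1.486/n) A R^(2/3) S^(1/2) = (1.486/0.035) × 35.34 × 2.141^(2/3) × 0.00022^(1/2) = 37 ft³/s.

Q = 37 ft³/s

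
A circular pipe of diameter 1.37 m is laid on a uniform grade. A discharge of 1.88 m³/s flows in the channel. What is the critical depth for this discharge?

At critical depth, Q² T / (g A³) = 1, i.e. A³/T = Q²/g = 1.88²/9.81 = 0.3603.
Try y = 0.87 m: A³/T = 0.7298 — over.
Try y = 0.572 m: A³/T = 0.1466 — short.
Try y = 0.724 m: A³/T = 0.3611 — ≈ 0.3603.

y_c = 0.724 m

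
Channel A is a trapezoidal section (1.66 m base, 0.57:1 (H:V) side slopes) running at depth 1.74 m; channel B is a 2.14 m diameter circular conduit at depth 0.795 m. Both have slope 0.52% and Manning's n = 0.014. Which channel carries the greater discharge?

channel A

Channel A: With bottom width b = 1.66 m and side slope z = 0.57: A = (b + zy)y = (1.66 + 0.57×1.74)×1.74 = 4.614 m²; P = b + 2y√(1+z²) = 1.66 + 2×1.74×1.151 = 5.666 m. Hydraulic radius R = A/P = 4.614/5.666 = 0.8144 m. Q_A = (1/0.014)·4.614·0.8144^(2/3)·√0.0052 = 20.73 m³/s.
Channel B: For a circular section of diameter D = 2.14 m at depth y = 0.795 m, the central angle is θ = 2 arccos(1 − 2y/D) = 2.622 rad. Then A = (D²/8)(θ − sin θ) = 1.216 m² and P = Dθ/2 = 2.805 m. Hydraulic radius R = A/P = 1.216/2.805 = 0.4336 m. Q_B = (1/0.014)·1.216·0.4336^(2/3)·√0.0052 = 3.59 m³/s.
Q_A = 20.73 m³/s vs Q_B = 3.59 m³/s, so channel A carries more.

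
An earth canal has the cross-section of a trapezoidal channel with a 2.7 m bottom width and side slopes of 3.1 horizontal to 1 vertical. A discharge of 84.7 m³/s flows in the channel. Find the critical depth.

y_c = 2.34 m

At critical depth, Q² T / (g A³) = 1, i.e. A³/T = Q²/g = 84.7²/9.81 = 731.3.
Try y = 2.68 m: A³/T = 1329 — high.
Try y = 1.8 m: A³/T = 238.9 — low.
Try y = 2.34 m: A³/T = 734.4 — ≈ 731.3.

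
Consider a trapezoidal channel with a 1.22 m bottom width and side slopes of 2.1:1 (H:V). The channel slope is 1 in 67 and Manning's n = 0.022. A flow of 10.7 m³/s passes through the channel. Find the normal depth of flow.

Manning's equation rearranged: A R^(2/3) = nQ / (1·√S) = 0.022 × 10.7 / (√0.01493) = 1.927.
At y = 0.709 m: A R^(2/3) = 1.086 — short.
At y = 1.04 m: A R^(2/3) = 2.474 — over.
At y = 0.928 m: A R^(2/3) = 1.929 — close enough.

y_n = 0.928 m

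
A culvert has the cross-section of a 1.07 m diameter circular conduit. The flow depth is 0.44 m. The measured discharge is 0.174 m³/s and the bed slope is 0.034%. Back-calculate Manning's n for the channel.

For a circular section of diameter D = 1.07 m at depth y = 0.44 m, the central angle is θ = 2 arccos(1 − 2y/D) = 2.785 rad. Then A = (D²/8)(θ − sin θ) = 0.3485 m² and P = Dθ/2 = 1.49 m.
Hydraulic radius R = A/P = 0.3485/1.49 = 0.2339 m.
Rearranging Manning's equation: n = (1/Q) A R^(2/3) S^(1/2) = (1/0.174) × 0.3485 × 0.2339^(2/3) × √0.00034 = 0.014.

n = 0.014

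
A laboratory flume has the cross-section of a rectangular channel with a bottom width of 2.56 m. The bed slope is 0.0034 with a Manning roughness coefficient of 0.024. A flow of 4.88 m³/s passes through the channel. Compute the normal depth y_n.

y_n = 1.11 m

Manning's equation rearranged: A R^(2/3) = nQ / (1·√S) = 0.024 × 4.88 / (√0.0034) = 2.009.
Trying y = 1.27 m: A R^(2/3) = 2.408 — too large.
Trying y = 0.822 m: A R^(2/3) = 1.327 — too small.
Trying y = 1.11 m: A R^(2/3) = 2.009 — matches.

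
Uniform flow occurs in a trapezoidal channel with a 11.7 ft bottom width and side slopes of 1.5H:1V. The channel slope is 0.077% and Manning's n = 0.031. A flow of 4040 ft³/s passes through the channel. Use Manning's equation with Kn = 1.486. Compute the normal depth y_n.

Manning's equation rearranged: A R^(2/3) = nQ / (1.486·√S) = 0.031 × 4040 / (1.486 × √0.00077) = 3037.
Try y = 12.8 ft: A R^(2/3) = 1425 — short.
Try y = 21.9 ft: A R^(2/3) = 4756 — over.
Try y = 18 ft: A R^(2/3) = 3035 — matches.

y_n = 18 ft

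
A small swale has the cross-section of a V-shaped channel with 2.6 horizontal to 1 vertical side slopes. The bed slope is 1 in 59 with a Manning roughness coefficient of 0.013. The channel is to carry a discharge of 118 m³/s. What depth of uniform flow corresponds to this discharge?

y_n = 2.13 m

Manning's equation rearranged: A R^(2/3) = nQ / (1·√S) = 0.013 × 118 / (√0.01695) = 11.78.
At y = 1.88 m: A R^(2/3) = 8.422 — short.
At y = 2.45 m: A R^(2/3) = 17.06 — over.
At y = 2.13 m: A R^(2/3) = 11.75 — matches.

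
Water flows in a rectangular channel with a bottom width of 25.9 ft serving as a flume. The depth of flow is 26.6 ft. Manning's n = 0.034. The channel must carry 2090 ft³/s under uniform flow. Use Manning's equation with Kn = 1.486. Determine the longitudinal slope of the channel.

Flow area A = b·y = 25.9 × 26.6 = 688.9 ft². Wetted perimeter P = b + 2y = 25.9 + 2×26.6 = 79.1 ft.
Hydraulic radius R = A/P = 688.9/79.1 = 8.71 ft.
From Manning's equation, S = [nQ / (1.486 A R^(2/3))]² = [0.034 × 2090 / (1.486 × 688.9 × 8.71^(2/3))]² = 0.000269.

S = 0.000269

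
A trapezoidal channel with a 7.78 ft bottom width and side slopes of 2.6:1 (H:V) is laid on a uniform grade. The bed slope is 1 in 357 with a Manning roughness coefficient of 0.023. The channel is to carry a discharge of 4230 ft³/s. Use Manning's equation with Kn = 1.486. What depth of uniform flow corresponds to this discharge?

Manning's equation rearranged: A R^(2/3) = nQ / (1.486·√S) = 0.023 × 4230 / (1.486 × √0.002801) = 1237.
Trying y = 8.52 ft: A R^(2/3) = 707 — short.
Trying y = 13.7 ft: A R^(2/3) = 2190 — over.
Trying y = 10.8 ft: A R^(2/3) = 1236 — close enough.

y_n = 10.8 ft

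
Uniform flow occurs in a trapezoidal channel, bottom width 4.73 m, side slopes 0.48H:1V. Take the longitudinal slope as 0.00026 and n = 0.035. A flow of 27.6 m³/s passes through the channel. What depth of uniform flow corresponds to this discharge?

y_n = 4.94 m

Manning's equation rearranged: A R^(2/3) = nQ / (1·√S) = 0.035 × 27.6 / (√0.00026) = 59.91.
Try y = 4.11 m: A R^(2/3) = 43.58 — too small.
Try y = 4.94 m: A R^(2/3) = 59.98 — close enough.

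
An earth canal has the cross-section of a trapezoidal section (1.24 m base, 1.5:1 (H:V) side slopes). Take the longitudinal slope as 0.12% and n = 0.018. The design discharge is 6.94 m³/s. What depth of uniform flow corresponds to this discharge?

Manning's equation rearranged: A R^(2/3) = nQ / (1·√S) = 0.018 × 6.94 / (√0.0012) = 3.606.
Try y = 0.997 m: A R^(2/3) = 1.862 — low.
Try y = 1.6 m: A R^(2/3) = 5.148 — high.
Try y = 1.36 m: A R^(2/3) = 3.604 — ≈ 3.606.

y_n = 1.36 m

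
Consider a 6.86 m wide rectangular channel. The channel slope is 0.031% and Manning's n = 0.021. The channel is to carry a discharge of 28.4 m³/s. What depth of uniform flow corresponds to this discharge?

y_n = 3.44 m

Manning's equation rearranged: A R^(2/3) = nQ / (1·√S) = 0.021 × 28.4 / (√0.00031) = 33.87.
At y = 3.03 m: A R^(2/3) = 28.54 — too small.
At y = 3.74 m: A R^(2/3) = 37.81 — too large.
At y = 3.44 m: A R^(2/3) = 33.84 — ≈ 33.87.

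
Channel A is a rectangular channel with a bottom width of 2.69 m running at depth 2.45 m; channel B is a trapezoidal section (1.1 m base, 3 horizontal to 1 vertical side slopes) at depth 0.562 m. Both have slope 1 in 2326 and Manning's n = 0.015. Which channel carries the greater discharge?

Channel A: Flow area A = b·y = 2.69 × 2.45 = 6.591 m². Wetted perimeter P = b + 2y = 2.69 + 2×2.45 = 7.59 m. Hydraulic radius R = A/P = 6.591/7.59 = 0.8683 m. Q_A = (1/0.015)·6.591·0.8683^(2/3)·√0.0004299 = 8.292 m³/s.
Channel B: With bottom width b = 1.1 m and side slope z = 3: A = (b + zy)y = (1.1 + 3×0.562)×0.562 = 1.566 m²; P = b + 2y√(1+z²) = 1.1 + 2×0.562×3.162 = 4.654 m. Hydraulic radius R = A/P = 1.566/4.654 = 0.3364 m. Q_B = (1/0.015)·1.566·0.3364^(2/3)·√0.0004299 = 1.047 m³/s.
Q_A = 8.292 m³/s vs Q_B = 1.047 m³/s, so channel A carries more.

channel A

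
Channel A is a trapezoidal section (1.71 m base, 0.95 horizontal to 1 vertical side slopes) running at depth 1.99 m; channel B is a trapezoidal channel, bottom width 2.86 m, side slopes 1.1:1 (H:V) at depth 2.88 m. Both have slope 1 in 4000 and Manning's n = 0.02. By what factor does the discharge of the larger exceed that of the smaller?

3.21

Channel A: With bottom width b = 1.71 m and side slope z = 0.95: A = (b + zy)y = (1.71 + 0.95×1.99)×1.99 = 7.165 m²; P = b + 2y√(1+z²) = 1.71 + 2×1.99×1.379 = 7.2 m. Hydraulic radius R = A/P = 7.165/7.2 = 0.9952 m. Q_A = (1/0.02)·7.165·0.9952^(2/3)·√0.00025 = 5.646 m³/s.
Channel B: With bottom width b = 2.86 m and side slope z = 1.1: A = (b + zy)y = (2.86 + 1.1×2.88)×2.88 = 17.36 m²; P = b + 2y√(1+z²) = 2.86 + 2×2.88×1.487 = 11.42 m. Hydraulic radius R = A/P = 17.36/11.42 = 1.52 m. Q_B = (1/0.02)·17.36·1.52^(2/3)·√0.00025 = 18.14 m³/s.
The larger discharge is 18.14 m³/s and the smaller is 5.646 m³/s; the ratio is 3.21.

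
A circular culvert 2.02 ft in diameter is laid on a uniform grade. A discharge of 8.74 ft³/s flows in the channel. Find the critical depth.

At critical depth, Q² T / (g A³) = 1, i.e. A³/T = Q²/g = 8.74²/32.2 = 2.372.
Trying y = 0.871 ft: A³/T = 1.156 — short.
Trying y = 1.18 ft: A³/T = 3.69 — over.
Trying y = 1.05 ft: A³/T = 2.362 — ≈ 2.372.

y_c = 1.05 ft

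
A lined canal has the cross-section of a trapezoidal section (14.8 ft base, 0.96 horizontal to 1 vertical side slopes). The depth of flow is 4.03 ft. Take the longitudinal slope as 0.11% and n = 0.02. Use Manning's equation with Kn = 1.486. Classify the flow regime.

subcritical

With bottom width b = 14.8 ft and side slope z = 0.96: A = (b + zy)y = (14.8 + 0.96×4.03)×4.03 = 75.24 ft²; P = b + 2y√(1+z²) = 14.8 + 2×4.03×1.386 = 25.97 ft.
Hydraulic radius R = A/P = 75.24/25.97 = 2.897 ft.
V = (1.486/n) R^(2/3) √S = (1.486/0.02) × 2.897^(2/3) × √0.0011 = 5.007 ft/s. Hydraulic depth D_h = A/T = 75.24/22.54 = 3.338 ft.
Froude number Fr = V/√(g·D_h) = 5.007/√(32.2×3.338) = 0.483, which is less than 1, so the flow is subcritical.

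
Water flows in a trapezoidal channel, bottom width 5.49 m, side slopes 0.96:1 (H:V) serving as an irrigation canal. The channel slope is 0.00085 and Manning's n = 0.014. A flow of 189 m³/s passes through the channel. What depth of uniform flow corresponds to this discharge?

y_n = 4.79 m

Manning's equation rearranged: A R^(2/3) = nQ / (1·√S) = 0.014 × 189 / (√0.00085) = 90.76.
At y = 5.21 m: A R^(2/3) = 107.1 — too large.
At y = 3.52 m: A R^(2/3) = 50.34 — too small.
At y = 4.79 m: A R^(2/3) = 90.77 — ≈ 90.76.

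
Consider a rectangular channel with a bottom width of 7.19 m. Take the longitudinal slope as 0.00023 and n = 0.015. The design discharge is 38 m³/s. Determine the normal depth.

Manning's equation rearranged: A R^(2/3) = nQ / (1·√S) = 0.015 × 38 / (√0.00023) = 37.58.
Try y = 2.6 m: A R^(2/3) = 24.59 — low.
Try y = 4.35 m: A R^(2/3) = 49.12 — high.
Try y = 3.55 m: A R^(2/3) = 37.58 — matches.

y_n = 3.55 m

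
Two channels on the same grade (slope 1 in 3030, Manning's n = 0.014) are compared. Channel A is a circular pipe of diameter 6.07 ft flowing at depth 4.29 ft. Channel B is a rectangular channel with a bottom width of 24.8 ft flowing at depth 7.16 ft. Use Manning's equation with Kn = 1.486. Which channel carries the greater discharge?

channel B

Channel A: For a circular section of diameter D = 6.07 ft at depth y = 4.29 ft, the central angle is θ = 2 arccos(1 − 2y/D) = 3.994 rad. Then A = (D²/8)(θ − sin θ) = 21.86 ft² and P = Dθ/2 = 12.12 ft. Hydraulic radius R = A/P = 21.86/12.12 = 1.804 ft. Q_A = (1.486/0.014)·21.86·1.804^(2/3)·√0.00033 = 62.47 ft³/s.
Channel B: Flow area A = b·y = 24.8 × 7.16 = 177.6 ft². Wetted perimeter P = b + 2y = 24.8 + 2×7.16 = 39.12 ft. Hydraulic radius R = A/P = 177.6/39.12 = 4.539 ft. Q_B = (1.486/0.014)·177.6·4.539^(2/3)·√0.00033 = 938.7 ft³/s.
Q_A = 62.47 ft³/s vs Q_B = 938.7 ft³/s, so channel B carries more.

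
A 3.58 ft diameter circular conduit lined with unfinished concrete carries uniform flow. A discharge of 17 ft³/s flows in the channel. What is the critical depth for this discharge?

y_c = 1.25 ft

At critical depth, Q² T / (g A³) = 1, i.e. A³/T = Q²/g = 17²/32.2 = 8.975.
Trying y = 0.874 ft: A³/T = 2.241 — too small.
Trying y = 1.53 ft: A³/T = 19.54 — too large.
Trying y = 1.25 ft: A³/T = 8.98 — ≈ 8.975.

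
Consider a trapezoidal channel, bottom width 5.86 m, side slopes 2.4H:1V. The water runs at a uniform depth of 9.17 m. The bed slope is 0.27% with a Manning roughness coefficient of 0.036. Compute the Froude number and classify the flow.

With bottom width b = 5.86 m and side slope z = 2.4: A = (b + zy)y = (5.86 + 2.4×9.17)×9.17 = 255.5 m²; P = b + 2y√(1+z²) = 5.86 + 2×9.17×2.6 = 53.54 m.
Hydraulic radius R = A/P = 255.5/53.54 = 4.773 m.
V = (1/n) R^(2/3) √S = (1/0.036) × 4.773^(2/3) × √0.0027 = 4.092 m/s. Hydraulic depth D_h = A/T = 255.5/49.88 = 5.124 m.
Froude number Fr = V/√(g·D_h) = 4.092/√(9.81×5.124) = 0.577, which is less than 1, so the flow is subcritical.

subcritical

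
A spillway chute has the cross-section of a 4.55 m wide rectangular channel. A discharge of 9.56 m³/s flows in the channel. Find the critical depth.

y_c = 0.766 m

For a rectangular channel, critical depth y_c = (q²/g)^(1/3) where q = Q/b = 9.56/4.55 = 2.101 m²/s.
So y_c = (2.101²/9.81)^(1/3) = 0.766 m.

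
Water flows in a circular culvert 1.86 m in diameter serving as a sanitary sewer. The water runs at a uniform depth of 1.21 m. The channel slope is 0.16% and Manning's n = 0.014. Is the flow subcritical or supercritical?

For a circular section of diameter D = 1.86 m at depth y = 1.21 m, the central angle is θ = 2 arccos(1 − 2y/D) = 3.753 rad. Then A = (D²/8)(θ − sin θ) = 1.871 m² and P = Dθ/2 = 3.491 m.
Hydraulic radius R = A/P = 1.871/3.491 = 0.5361 m.
V = (1/n) R^(2/3) √S = (1/0.014) × 0.5361^(2/3) × √0.0016 = 1.886 m/s. Hydraulic depth D_h = A/T = 1.871/1.774 = 1.055 m.
Froude number Fr = V/√(g·D_h) = 1.886/√(9.81×1.055) = 0.586, which is less than 1, so the flow is subcritical.

subcritical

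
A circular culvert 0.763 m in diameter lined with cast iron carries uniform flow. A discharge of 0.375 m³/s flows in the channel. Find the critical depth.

y_c = 0.373 m

At critical depth, Q² T / (g A³) = 1, i.e. A³/T = Q²/g = 0.375²/9.81 = 0.01433.
Try y = 0.414 m: A³/T = 0.0214 — high.
Try y = 0.373 m: A³/T = 0.01437 — close enough.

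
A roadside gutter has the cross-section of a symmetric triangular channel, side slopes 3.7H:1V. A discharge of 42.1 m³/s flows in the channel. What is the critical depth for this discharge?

At critical depth, Q² T / (g A³) = 1, i.e. A³/T = Q²/g = 42.1²/9.81 = 180.7.
Try y = 2.41 m: A³/T = 556.5 — over.
Try y = 1.54 m: A³/T = 59.29 — short.
Try y = 1.92 m: A³/T = 178.6 — matches.

y_c = 1.92 m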